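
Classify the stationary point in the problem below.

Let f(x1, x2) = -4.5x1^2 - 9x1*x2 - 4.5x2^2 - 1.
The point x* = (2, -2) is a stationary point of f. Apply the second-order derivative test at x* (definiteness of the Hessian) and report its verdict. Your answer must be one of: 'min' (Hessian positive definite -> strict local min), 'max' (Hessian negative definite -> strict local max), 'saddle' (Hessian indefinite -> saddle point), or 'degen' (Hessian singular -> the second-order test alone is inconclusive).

Compute the Hessian H = grad^2 f:
  H = [[-9, -9], [-9, -9]]
Verify stationarity: grad f(x*) = H x* + g = (0, 0).
Eigenvalues of H: -18, 0.
H has a zero eigenvalue (singular; negative semidefinite but not definite), so H is neither positive definite, negative definite, nor indefinite. The second-order test alone is inconclusive -> degen.
(Indeed, f is constant along the null direction of H through x*, so x* is not a strict local extremum.)

degen


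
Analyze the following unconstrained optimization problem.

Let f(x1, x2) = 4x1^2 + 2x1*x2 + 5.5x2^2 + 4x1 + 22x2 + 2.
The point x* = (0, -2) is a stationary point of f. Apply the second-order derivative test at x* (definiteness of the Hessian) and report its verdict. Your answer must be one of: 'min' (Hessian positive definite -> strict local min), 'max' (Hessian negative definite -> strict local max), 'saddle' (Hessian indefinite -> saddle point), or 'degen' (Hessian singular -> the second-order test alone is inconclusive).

Compute the Hessian H = grad^2 f:
  H = [[8, 2], [2, 11]]
Verify stationarity: grad f(x*) = H x* + g = (0, 0).
Eigenvalues of H: 7, 12.
Both eigenvalues > 0, so H is positive definite -> x* is a strict local min.

min


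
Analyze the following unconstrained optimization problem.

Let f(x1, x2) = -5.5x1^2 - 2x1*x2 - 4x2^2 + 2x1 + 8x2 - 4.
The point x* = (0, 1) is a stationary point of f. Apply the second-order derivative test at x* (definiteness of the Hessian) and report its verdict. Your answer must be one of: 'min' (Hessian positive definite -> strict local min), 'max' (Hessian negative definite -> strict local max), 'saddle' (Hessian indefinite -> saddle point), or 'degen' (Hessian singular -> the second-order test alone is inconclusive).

Compute the Hessian H = grad^2 f:
  H = [[-11, -2], [-2, -8]]
Verify stationarity: grad f(x*) = H x* + g = (0, 0).
Eigenvalues of H: -12, -7.
Both eigenvalues < 0, so H is negative definite -> x* is a strict local max.

max


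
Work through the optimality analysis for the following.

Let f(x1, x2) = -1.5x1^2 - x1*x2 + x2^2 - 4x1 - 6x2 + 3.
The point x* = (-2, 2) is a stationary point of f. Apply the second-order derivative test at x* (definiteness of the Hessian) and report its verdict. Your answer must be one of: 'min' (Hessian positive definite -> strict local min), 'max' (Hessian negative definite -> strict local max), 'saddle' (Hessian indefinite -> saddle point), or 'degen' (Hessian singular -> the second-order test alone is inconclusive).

Compute the Hessian H = grad^2 f:
  H = [[-3, -1], [-1, 2]]
Verify stationarity: grad f(x*) = H x* + g = (0, 0).
Eigenvalues of H: -3.1926, 2.1926.
Eigenvalues have mixed signs, so H is indefinite -> x* is a saddle point.

saddle


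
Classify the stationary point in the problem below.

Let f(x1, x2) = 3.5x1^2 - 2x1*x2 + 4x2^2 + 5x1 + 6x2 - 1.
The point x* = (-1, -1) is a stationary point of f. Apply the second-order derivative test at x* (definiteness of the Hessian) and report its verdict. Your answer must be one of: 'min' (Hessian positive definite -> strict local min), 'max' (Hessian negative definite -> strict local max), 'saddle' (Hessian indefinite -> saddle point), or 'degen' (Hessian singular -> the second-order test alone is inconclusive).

Compute the Hessian H = grad^2 f:
  H = [[7, -2], [-2, 8]]
Verify stationarity: grad f(x*) = H x* + g = (0, 0).
Eigenvalues of H: 5.4384, 9.5616.
Both eigenvalues > 0, so H is positive definite -> x* is a strict local min.

min


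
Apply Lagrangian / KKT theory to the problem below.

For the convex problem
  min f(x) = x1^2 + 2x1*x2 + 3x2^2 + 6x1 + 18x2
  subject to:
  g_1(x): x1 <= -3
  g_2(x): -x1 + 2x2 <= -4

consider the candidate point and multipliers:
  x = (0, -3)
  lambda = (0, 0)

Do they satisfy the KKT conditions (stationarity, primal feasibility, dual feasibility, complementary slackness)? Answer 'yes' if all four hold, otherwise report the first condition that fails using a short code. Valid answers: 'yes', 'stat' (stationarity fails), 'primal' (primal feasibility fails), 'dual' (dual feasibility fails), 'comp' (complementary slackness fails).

Gradient of f: grad f(x) = Q x + c = (0, 0)
Constraint values g_i(x) = a_i^T x - b_i:
  g_1((0, -3)) = 3
  g_2((0, -3)) = -2
Stationarity residual: grad f(x) + sum_i lambda_i a_i = (0, 0)
  -> stationarity OK
Primal feasibility (all g_i <= 0): FAILS
Dual feasibility (all lambda_i >= 0): OK
Complementary slackness (lambda_i * g_i(x) = 0 for all i): OK

Verdict: the first failing condition is primal_feasibility -> primal.

primal


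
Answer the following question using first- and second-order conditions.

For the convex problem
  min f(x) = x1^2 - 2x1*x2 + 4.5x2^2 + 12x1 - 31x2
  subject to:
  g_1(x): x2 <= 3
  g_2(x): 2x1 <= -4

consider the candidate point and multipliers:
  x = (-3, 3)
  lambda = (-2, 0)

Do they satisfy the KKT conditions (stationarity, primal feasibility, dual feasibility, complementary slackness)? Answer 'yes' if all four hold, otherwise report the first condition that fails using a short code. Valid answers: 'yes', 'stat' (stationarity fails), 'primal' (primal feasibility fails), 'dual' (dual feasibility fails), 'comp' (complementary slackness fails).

Gradient of f: grad f(x) = Q x + c = (0, 2)
Constraint values g_i(x) = a_i^T x - b_i:
  g_1((-3, 3)) = 0
  g_2((-3, 3)) = -2
Stationarity residual: grad f(x) + sum_i lambda_i a_i = (0, 0)
  -> stationarity OK
Primal feasibility (all g_i <= 0): OK
Dual feasibility (all lambda_i >= 0): FAILS
Complementary slackness (lambda_i * g_i(x) = 0 for all i): OK

Verdict: the first failing condition is dual_feasibility -> dual.

dual


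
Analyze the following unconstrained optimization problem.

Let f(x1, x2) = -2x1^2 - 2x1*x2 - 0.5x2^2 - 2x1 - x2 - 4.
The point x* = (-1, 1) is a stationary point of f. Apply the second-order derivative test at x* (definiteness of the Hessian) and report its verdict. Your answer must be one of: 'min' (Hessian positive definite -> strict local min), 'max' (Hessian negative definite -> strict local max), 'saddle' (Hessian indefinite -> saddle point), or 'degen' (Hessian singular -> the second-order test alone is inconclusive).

Compute the Hessian H = grad^2 f:
  H = [[-4, -2], [-2, -1]]
Verify stationarity: grad f(x*) = H x* + g = (0, 0).
Eigenvalues of H: -5, 0.
H has a zero eigenvalue (singular; negative semidefinite but not definite), so H is neither positive definite, negative definite, nor indefinite. The second-order test alone is inconclusive -> degen.
(Indeed, f is constant along the null direction of H through x*, so x* is not a strict local extremum.)

degen


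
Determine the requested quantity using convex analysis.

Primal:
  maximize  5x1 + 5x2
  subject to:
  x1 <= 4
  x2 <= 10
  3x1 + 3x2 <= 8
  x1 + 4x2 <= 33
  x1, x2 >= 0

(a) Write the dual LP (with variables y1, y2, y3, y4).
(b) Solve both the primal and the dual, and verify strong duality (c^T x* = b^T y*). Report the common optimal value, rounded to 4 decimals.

The standard primal-dual pair for 'max c^T x s.t. A x <= b, x >= 0' is:
  Dual:  min b^T y  s.t.  A^T y >= c,  y >= 0.

So the dual LP is:
  minimize  4y1 + 10y2 + 8y3 + 33y4
  subject to:
    y1 + 3y3 + y4 >= 5
    y2 + 3y3 + 4y4 >= 5
    y1, y2, y3, y4 >= 0

Solving the primal: x* = (2.6667, 0).
  primal value c^T x* = 13.3333.
Solving the dual: y* = (0, 0, 1.6667, 0).
  dual value b^T y* = 13.3333.
Strong duality: c^T x* = b^T y*. Confirmed.

13.3333


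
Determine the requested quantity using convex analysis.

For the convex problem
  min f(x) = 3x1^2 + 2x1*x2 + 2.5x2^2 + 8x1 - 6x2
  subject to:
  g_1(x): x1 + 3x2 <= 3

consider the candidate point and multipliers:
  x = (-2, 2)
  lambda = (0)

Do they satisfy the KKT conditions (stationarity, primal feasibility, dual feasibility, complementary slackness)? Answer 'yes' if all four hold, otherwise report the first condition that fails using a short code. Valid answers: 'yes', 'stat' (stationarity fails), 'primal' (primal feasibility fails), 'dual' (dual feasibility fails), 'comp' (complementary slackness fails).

Gradient of f: grad f(x) = Q x + c = (0, 0)
Constraint values g_i(x) = a_i^T x - b_i:
  g_1((-2, 2)) = 1
Stationarity residual: grad f(x) + sum_i lambda_i a_i = (0, 0)
  -> stationarity OK
Primal feasibility (all g_i <= 0): FAILS
Dual feasibility (all lambda_i >= 0): OK
Complementary slackness (lambda_i * g_i(x) = 0 for all i): OK

Verdict: the first failing condition is primal_feasibility -> primal.

primal


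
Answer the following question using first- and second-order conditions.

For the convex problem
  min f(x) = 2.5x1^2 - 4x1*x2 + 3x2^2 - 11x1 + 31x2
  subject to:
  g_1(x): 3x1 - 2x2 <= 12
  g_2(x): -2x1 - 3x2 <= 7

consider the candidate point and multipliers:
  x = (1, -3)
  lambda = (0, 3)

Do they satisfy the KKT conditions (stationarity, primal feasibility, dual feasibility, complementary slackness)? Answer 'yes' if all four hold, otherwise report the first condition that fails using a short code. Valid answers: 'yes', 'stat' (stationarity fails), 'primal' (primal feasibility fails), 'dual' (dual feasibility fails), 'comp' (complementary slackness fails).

Gradient of f: grad f(x) = Q x + c = (6, 9)
Constraint values g_i(x) = a_i^T x - b_i:
  g_1((1, -3)) = -3
  g_2((1, -3)) = 0
Stationarity residual: grad f(x) + sum_i lambda_i a_i = (0, 0)
  -> stationarity OK
Primal feasibility (all g_i <= 0): OK
Dual feasibility (all lambda_i >= 0): OK
Complementary slackness (lambda_i * g_i(x) = 0 for all i): OK

Verdict: yes, KKT holds.

yes


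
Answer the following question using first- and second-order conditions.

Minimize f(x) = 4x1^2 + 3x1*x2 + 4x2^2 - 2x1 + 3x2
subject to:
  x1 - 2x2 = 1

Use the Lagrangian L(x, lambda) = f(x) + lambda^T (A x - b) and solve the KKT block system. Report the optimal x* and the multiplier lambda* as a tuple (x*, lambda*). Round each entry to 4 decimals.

Form the Lagrangian:
  L(x, lambda) = (1/2) x^T Q x + c^T x + lambda^T (A x - b)
Stationarity (grad_x L = 0): Q x + c + A^T lambda = 0.
Primal feasibility: A x = b.

This gives the KKT block system:
  [ Q   A^T ] [ x     ]   [-c ]
  [ A    0  ] [ lambda ] = [ b ]

Solving the linear system:
  x*      = (0.3077, -0.3462)
  lambda* = (0.5769)
  f(x*)   = -1.1154

x* = (0.3077, -0.3462), lambda* = (0.5769)


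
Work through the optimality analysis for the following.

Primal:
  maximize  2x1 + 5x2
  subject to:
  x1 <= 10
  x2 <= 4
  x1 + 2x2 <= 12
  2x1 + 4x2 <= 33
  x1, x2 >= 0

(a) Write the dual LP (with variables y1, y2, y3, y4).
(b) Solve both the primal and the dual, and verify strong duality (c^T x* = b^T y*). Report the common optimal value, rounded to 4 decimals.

The standard primal-dual pair for 'max c^T x s.t. A x <= b, x >= 0' is:
  Dual:  min b^T y  s.t.  A^T y >= c,  y >= 0.

So the dual LP is:
  minimize  10y1 + 4y2 + 12y3 + 33y4
  subject to:
    y1 + y3 + 2y4 >= 2
    y2 + 2y3 + 4y4 >= 5
    y1, y2, y3, y4 >= 0

Solving the primal: x* = (4, 4).
  primal value c^T x* = 28.
Solving the dual: y* = (0, 1, 2, 0).
  dual value b^T y* = 28.
Strong duality: c^T x* = b^T y*. Confirmed.

28


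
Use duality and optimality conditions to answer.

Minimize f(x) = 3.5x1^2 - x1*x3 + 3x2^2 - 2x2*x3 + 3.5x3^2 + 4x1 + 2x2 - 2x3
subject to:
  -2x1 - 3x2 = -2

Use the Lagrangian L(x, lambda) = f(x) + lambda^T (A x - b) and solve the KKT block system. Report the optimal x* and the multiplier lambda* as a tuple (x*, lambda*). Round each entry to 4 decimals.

Form the Lagrangian:
  L(x, lambda) = (1/2) x^T Q x + c^T x + lambda^T (A x - b)
Stationarity (grad_x L = 0): Q x + c + A^T lambda = 0.
Primal feasibility: A x = b.

This gives the KKT block system:
  [ Q   A^T ] [ x     ]   [-c ]
  [ A    0  ] [ lambda ] = [ b ]

Solving the linear system:
  x*      = (-0.0164, 0.6776, 0.477)
  lambda* = (1.7039)
  f(x*)   = 1.8717

x* = (-0.0164, 0.6776, 0.477), lambda* = (1.7039)


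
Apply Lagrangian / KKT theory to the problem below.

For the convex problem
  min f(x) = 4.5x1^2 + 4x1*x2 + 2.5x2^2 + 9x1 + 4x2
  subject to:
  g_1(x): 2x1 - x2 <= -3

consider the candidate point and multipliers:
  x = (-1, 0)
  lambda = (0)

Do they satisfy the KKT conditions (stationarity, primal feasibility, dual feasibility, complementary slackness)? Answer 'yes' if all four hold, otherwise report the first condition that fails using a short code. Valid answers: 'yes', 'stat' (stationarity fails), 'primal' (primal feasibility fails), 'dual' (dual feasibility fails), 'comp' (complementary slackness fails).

Gradient of f: grad f(x) = Q x + c = (0, 0)
Constraint values g_i(x) = a_i^T x - b_i:
  g_1((-1, 0)) = 1
Stationarity residual: grad f(x) + sum_i lambda_i a_i = (0, 0)
  -> stationarity OK
Primal feasibility (all g_i <= 0): FAILS
Dual feasibility (all lambda_i >= 0): OK
Complementary slackness (lambda_i * g_i(x) = 0 for all i): OK

Verdict: the first failing condition is primal_feasibility -> primal.

primal


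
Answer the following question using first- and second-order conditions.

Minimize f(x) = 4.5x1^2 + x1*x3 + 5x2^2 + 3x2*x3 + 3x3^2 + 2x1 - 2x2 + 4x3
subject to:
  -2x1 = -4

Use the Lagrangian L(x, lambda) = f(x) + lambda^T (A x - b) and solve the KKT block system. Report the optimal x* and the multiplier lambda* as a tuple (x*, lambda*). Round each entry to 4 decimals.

Form the Lagrangian:
  L(x, lambda) = (1/2) x^T Q x + c^T x + lambda^T (A x - b)
Stationarity (grad_x L = 0): Q x + c + A^T lambda = 0.
Primal feasibility: A x = b.

This gives the KKT block system:
  [ Q   A^T ] [ x     ]   [-c ]
  [ A    0  ] [ lambda ] = [ b ]

Solving the linear system:
  x*      = (2, 0.5882, -1.2941)
  lambda* = (9.3529)
  f(x*)   = 17.5294

x* = (2, 0.5882, -1.2941), lambda* = (9.3529)


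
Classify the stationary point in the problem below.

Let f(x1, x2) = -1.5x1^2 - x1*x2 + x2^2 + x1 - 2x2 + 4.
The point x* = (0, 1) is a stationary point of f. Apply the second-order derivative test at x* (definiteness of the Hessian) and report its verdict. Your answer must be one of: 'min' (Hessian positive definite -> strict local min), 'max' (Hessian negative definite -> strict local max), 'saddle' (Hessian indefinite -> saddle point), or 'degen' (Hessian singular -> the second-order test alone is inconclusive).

Compute the Hessian H = grad^2 f:
  H = [[-3, -1], [-1, 2]]
Verify stationarity: grad f(x*) = H x* + g = (0, 0).
Eigenvalues of H: -3.1926, 2.1926.
Eigenvalues have mixed signs, so H is indefinite -> x* is a saddle point.

saddle


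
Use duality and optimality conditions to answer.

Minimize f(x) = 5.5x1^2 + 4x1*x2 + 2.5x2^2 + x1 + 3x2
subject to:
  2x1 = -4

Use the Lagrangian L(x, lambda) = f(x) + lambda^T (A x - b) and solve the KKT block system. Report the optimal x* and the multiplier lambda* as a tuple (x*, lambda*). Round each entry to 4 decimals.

Form the Lagrangian:
  L(x, lambda) = (1/2) x^T Q x + c^T x + lambda^T (A x - b)
Stationarity (grad_x L = 0): Q x + c + A^T lambda = 0.
Primal feasibility: A x = b.

This gives the KKT block system:
  [ Q   A^T ] [ x     ]   [-c ]
  [ A    0  ] [ lambda ] = [ b ]

Solving the linear system:
  x*      = (-2, 1)
  lambda* = (8.5)
  f(x*)   = 17.5

x* = (-2, 1), lambda* = (8.5)


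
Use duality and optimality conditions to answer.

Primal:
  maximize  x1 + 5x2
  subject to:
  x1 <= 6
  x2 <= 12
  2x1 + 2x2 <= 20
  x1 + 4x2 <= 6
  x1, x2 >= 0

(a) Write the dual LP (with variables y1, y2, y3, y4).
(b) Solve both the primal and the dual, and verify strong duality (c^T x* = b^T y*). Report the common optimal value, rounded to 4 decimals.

The standard primal-dual pair for 'max c^T x s.t. A x <= b, x >= 0' is:
  Dual:  min b^T y  s.t.  A^T y >= c,  y >= 0.

So the dual LP is:
  minimize  6y1 + 12y2 + 20y3 + 6y4
  subject to:
    y1 + 2y3 + y4 >= 1
    y2 + 2y3 + 4y4 >= 5
    y1, y2, y3, y4 >= 0

Solving the primal: x* = (0, 1.5).
  primal value c^T x* = 7.5.
Solving the dual: y* = (0, 0, 0, 1.25).
  dual value b^T y* = 7.5.
Strong duality: c^T x* = b^T y*. Confirmed.

7.5


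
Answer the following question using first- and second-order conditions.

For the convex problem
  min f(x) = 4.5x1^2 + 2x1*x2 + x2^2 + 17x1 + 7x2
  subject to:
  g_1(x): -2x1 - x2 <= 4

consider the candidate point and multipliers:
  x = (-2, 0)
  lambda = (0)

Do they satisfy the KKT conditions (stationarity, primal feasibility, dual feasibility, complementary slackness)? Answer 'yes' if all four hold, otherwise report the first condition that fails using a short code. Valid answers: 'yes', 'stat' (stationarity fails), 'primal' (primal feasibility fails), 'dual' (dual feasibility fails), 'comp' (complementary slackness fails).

Gradient of f: grad f(x) = Q x + c = (-1, 3)
Constraint values g_i(x) = a_i^T x - b_i:
  g_1((-2, 0)) = 0
Stationarity residual: grad f(x) + sum_i lambda_i a_i = (-1, 3)
  -> stationarity FAILS
Primal feasibility (all g_i <= 0): OK
Dual feasibility (all lambda_i >= 0): OK
Complementary slackness (lambda_i * g_i(x) = 0 for all i): OK

Verdict: the first failing condition is stationarity -> stat.

stat


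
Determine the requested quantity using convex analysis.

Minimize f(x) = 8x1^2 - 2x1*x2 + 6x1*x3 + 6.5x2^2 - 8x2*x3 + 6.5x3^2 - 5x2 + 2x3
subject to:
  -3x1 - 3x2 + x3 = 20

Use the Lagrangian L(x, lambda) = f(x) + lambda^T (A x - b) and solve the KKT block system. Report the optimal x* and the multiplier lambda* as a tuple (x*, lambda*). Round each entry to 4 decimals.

Form the Lagrangian:
  L(x, lambda) = (1/2) x^T Q x + c^T x + lambda^T (A x - b)
Stationarity (grad_x L = 0): Q x + c + A^T lambda = 0.
Primal feasibility: A x = b.

This gives the KKT block system:
  [ Q   A^T ] [ x     ]   [-c ]
  [ A    0  ] [ lambda ] = [ b ]

Solving the linear system:
  x*      = (-3.3399, -3.1335, 0.5797)
  lambda* = (-14.5645)
  f(x*)   = 154.0584

x* = (-3.3399, -3.1335, 0.5797), lambda* = (-14.5645)


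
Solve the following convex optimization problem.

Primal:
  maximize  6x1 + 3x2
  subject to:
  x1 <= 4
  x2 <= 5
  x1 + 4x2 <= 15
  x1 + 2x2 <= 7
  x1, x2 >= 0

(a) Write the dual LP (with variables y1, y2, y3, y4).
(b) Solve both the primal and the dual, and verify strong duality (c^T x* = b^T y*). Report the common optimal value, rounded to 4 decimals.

The standard primal-dual pair for 'max c^T x s.t. A x <= b, x >= 0' is:
  Dual:  min b^T y  s.t.  A^T y >= c,  y >= 0.

So the dual LP is:
  minimize  4y1 + 5y2 + 15y3 + 7y4
  subject to:
    y1 + y3 + y4 >= 6
    y2 + 4y3 + 2y4 >= 3
    y1, y2, y3, y4 >= 0

Solving the primal: x* = (4, 1.5).
  primal value c^T x* = 28.5.
Solving the dual: y* = (4.5, 0, 0, 1.5).
  dual value b^T y* = 28.5.
Strong duality: c^T x* = b^T y*. Confirmed.

28.5


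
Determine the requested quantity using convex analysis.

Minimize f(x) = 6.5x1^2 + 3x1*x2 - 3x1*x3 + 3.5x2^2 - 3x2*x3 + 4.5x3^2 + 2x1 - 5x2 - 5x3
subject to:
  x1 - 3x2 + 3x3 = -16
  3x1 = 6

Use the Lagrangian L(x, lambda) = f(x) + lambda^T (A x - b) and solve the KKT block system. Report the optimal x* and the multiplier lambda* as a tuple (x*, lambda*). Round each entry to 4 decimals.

Form the Lagrangian:
  L(x, lambda) = (1/2) x^T Q x + c^T x + lambda^T (A x - b)
Stationarity (grad_x L = 0): Q x + c + A^T lambda = 0.
Primal feasibility: A x = b.

This gives the KKT block system:
  [ Q   A^T ] [ x     ]   [-c ]
  [ A    0  ] [ lambda ] = [ b ]

Solving the linear system:
  x*      = (2, 4.6, -1.4)
  lambda* = (12.4667, -19.4889)
  f(x*)   = 152.2

x* = (2, 4.6, -1.4), lambda* = (12.4667, -19.4889)


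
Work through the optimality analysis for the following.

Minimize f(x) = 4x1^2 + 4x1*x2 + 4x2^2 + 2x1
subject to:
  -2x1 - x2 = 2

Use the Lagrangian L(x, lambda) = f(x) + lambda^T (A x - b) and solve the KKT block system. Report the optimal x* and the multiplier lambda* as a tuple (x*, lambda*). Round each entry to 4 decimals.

Form the Lagrangian:
  L(x, lambda) = (1/2) x^T Q x + c^T x + lambda^T (A x - b)
Stationarity (grad_x L = 0): Q x + c + A^T lambda = 0.
Primal feasibility: A x = b.

This gives the KKT block system:
  [ Q   A^T ] [ x     ]   [-c ]
  [ A    0  ] [ lambda ] = [ b ]

Solving the linear system:
  x*      = (-1.0833, 0.1667)
  lambda* = (-3)
  f(x*)   = 1.9167

x* = (-1.0833, 0.1667), lambda* = (-3)


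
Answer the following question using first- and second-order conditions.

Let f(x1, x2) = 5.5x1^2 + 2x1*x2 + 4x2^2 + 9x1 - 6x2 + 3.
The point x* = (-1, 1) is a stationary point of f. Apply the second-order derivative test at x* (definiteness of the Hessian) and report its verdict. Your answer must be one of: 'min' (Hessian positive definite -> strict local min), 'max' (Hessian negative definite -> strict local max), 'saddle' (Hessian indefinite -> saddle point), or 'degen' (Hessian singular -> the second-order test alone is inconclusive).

Compute the Hessian H = grad^2 f:
  H = [[11, 2], [2, 8]]
Verify stationarity: grad f(x*) = H x* + g = (0, 0).
Eigenvalues of H: 7, 12.
Both eigenvalues > 0, so H is positive definite -> x* is a strict local min.

min


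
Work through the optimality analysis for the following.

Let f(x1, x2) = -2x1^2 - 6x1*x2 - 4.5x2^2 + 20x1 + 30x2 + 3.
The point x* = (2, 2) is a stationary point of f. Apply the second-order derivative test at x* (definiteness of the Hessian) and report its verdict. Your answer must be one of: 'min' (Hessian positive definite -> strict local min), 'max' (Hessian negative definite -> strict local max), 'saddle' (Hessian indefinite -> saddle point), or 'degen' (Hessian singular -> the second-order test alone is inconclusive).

Compute the Hessian H = grad^2 f:
  H = [[-4, -6], [-6, -9]]
Verify stationarity: grad f(x*) = H x* + g = (0, 0).
Eigenvalues of H: -13, 0.
H has a zero eigenvalue (singular; negative semidefinite but not definite), so H is neither positive definite, negative definite, nor indefinite. The second-order test alone is inconclusive -> degen.
(Indeed, f is constant along the null direction of H through x*, so x* is not a strict local extremum.)

degen


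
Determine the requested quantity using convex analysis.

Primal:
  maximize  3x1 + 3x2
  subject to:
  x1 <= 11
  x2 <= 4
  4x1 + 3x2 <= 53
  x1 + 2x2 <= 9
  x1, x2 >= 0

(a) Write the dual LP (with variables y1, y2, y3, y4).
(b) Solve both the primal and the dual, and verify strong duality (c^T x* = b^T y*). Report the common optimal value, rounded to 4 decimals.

The standard primal-dual pair for 'max c^T x s.t. A x <= b, x >= 0' is:
  Dual:  min b^T y  s.t.  A^T y >= c,  y >= 0.

So the dual LP is:
  minimize  11y1 + 4y2 + 53y3 + 9y4
  subject to:
    y1 + 4y3 + y4 >= 3
    y2 + 3y3 + 2y4 >= 3
    y1, y2, y3, y4 >= 0

Solving the primal: x* = (9, 0).
  primal value c^T x* = 27.
Solving the dual: y* = (0, 0, 0, 3).
  dual value b^T y* = 27.
Strong duality: c^T x* = b^T y*. Confirmed.

27


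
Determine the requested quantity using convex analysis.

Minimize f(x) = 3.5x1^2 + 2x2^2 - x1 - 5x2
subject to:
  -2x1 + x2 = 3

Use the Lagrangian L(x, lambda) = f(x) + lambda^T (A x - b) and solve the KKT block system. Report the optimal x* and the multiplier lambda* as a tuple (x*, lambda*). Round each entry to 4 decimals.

Form the Lagrangian:
  L(x, lambda) = (1/2) x^T Q x + c^T x + lambda^T (A x - b)
Stationarity (grad_x L = 0): Q x + c + A^T lambda = 0.
Primal feasibility: A x = b.

This gives the KKT block system:
  [ Q   A^T ] [ x     ]   [-c ]
  [ A    0  ] [ lambda ] = [ b ]

Solving the linear system:
  x*      = (-0.5652, 1.8696)
  lambda* = (-2.4783)
  f(x*)   = -0.6739

x* = (-0.5652, 1.8696), lambda* = (-2.4783)


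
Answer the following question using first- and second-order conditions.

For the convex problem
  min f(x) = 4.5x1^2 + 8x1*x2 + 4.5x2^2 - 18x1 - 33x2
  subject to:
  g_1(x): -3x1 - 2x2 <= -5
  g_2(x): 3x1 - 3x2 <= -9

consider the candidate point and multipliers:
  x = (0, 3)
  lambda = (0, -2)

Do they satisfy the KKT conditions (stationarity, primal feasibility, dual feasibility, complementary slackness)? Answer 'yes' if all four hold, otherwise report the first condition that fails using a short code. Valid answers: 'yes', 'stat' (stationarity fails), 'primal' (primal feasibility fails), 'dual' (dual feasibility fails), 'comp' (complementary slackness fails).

Gradient of f: grad f(x) = Q x + c = (6, -6)
Constraint values g_i(x) = a_i^T x - b_i:
  g_1((0, 3)) = -1
  g_2((0, 3)) = 0
Stationarity residual: grad f(x) + sum_i lambda_i a_i = (0, 0)
  -> stationarity OK
Primal feasibility (all g_i <= 0): OK
Dual feasibility (all lambda_i >= 0): FAILS
Complementary slackness (lambda_i * g_i(x) = 0 for all i): OK

Verdict: the first failing condition is dual_feasibility -> dual.

dual


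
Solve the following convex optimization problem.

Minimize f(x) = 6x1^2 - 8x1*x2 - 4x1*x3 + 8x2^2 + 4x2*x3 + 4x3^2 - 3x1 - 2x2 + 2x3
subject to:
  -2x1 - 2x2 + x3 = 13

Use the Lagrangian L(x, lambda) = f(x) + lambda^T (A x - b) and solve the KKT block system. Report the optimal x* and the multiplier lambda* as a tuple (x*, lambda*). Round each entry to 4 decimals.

Form the Lagrangian:
  L(x, lambda) = (1/2) x^T Q x + c^T x + lambda^T (A x - b)
Stationarity (grad_x L = 0): Q x + c + A^T lambda = 0.
Primal feasibility: A x = b.

This gives the KKT block system:
  [ Q   A^T ] [ x     ]   [-c ]
  [ A    0  ] [ lambda ] = [ b ]

Solving the linear system:
  x*      = (-3.0921, -2.9342, 0.9474)
  lambda* = (-10.2105)
  f(x*)   = 74.8882

x* = (-3.0921, -2.9342, 0.9474), lambda* = (-10.2105)


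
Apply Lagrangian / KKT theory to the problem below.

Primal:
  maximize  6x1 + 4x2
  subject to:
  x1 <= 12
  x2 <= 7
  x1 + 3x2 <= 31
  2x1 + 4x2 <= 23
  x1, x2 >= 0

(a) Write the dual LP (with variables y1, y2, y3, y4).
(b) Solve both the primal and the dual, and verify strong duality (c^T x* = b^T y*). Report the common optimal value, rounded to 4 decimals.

The standard primal-dual pair for 'max c^T x s.t. A x <= b, x >= 0' is:
  Dual:  min b^T y  s.t.  A^T y >= c,  y >= 0.

So the dual LP is:
  minimize  12y1 + 7y2 + 31y3 + 23y4
  subject to:
    y1 + y3 + 2y4 >= 6
    y2 + 3y3 + 4y4 >= 4
    y1, y2, y3, y4 >= 0

Solving the primal: x* = (11.5, 0).
  primal value c^T x* = 69.
Solving the dual: y* = (0, 0, 0, 3).
  dual value b^T y* = 69.
Strong duality: c^T x* = b^T y*. Confirmed.

69


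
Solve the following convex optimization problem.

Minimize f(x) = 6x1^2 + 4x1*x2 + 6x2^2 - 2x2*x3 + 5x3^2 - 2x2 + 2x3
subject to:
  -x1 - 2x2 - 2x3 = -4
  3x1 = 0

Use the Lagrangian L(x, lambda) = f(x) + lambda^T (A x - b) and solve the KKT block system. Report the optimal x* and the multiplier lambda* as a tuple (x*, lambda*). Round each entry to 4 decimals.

Form the Lagrangian:
  L(x, lambda) = (1/2) x^T Q x + c^T x + lambda^T (A x - b)
Stationarity (grad_x L = 0): Q x + c + A^T lambda = 0.
Primal feasibility: A x = b.

This gives the KKT block system:
  [ Q   A^T ] [ x     ]   [-c ]
  [ A    0  ] [ lambda ] = [ b ]

Solving the linear system:
  x*      = (0, 1.0769, 0.9231)
  lambda* = (4.5385, 0.0769)
  f(x*)   = 8.9231

x* = (0, 1.0769, 0.9231), lambda* = (4.5385, 0.0769)


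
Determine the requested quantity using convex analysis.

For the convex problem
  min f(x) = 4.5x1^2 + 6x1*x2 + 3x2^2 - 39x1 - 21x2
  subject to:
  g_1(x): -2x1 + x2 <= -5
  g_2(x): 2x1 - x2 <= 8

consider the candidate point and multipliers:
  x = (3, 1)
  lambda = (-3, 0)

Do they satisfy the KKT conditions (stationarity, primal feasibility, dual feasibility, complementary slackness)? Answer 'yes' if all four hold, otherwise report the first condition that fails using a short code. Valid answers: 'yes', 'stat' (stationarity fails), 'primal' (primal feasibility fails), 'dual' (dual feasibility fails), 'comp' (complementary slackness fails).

Gradient of f: grad f(x) = Q x + c = (-6, 3)
Constraint values g_i(x) = a_i^T x - b_i:
  g_1((3, 1)) = 0
  g_2((3, 1)) = -3
Stationarity residual: grad f(x) + sum_i lambda_i a_i = (0, 0)
  -> stationarity OK
Primal feasibility (all g_i <= 0): OK
Dual feasibility (all lambda_i >= 0): FAILS
Complementary slackness (lambda_i * g_i(x) = 0 for all i): OK

Verdict: the first failing condition is dual_feasibility -> dual.

dual


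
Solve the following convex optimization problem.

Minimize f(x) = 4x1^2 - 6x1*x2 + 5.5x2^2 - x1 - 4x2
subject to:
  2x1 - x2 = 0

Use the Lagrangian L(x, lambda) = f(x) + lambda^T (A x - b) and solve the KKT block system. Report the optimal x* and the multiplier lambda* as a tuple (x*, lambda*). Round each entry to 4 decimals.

Form the Lagrangian:
  L(x, lambda) = (1/2) x^T Q x + c^T x + lambda^T (A x - b)
Stationarity (grad_x L = 0): Q x + c + A^T lambda = 0.
Primal feasibility: A x = b.

This gives the KKT block system:
  [ Q   A^T ] [ x     ]   [-c ]
  [ A    0  ] [ lambda ] = [ b ]

Solving the linear system:
  x*      = (0.3214, 0.6429)
  lambda* = (1.1429)
  f(x*)   = -1.4464

x* = (0.3214, 0.6429), lambda* = (1.1429)


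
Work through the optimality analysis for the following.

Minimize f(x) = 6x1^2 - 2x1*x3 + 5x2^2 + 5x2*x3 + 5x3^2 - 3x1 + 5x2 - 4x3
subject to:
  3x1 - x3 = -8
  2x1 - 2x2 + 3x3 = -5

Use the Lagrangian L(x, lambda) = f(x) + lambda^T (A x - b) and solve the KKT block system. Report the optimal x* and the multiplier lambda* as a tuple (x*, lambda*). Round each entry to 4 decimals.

Form the Lagrangian:
  L(x, lambda) = (1/2) x^T Q x + c^T x + lambda^T (A x - b)
Stationarity (grad_x L = 0): Q x + c + A^T lambda = 0.
Primal feasibility: A x = b.

This gives the KKT block system:
  [ Q   A^T ] [ x     ]   [-c ]
  [ A    0  ] [ lambda ] = [ b ]

Solving the linear system:
  x*      = (-2.6395, -0.017, 0.0816)
  lambda* = (9.8664, 2.6188)
  f(x*)   = 49.7659

x* = (-2.6395, -0.017, 0.0816), lambda* = (9.8664, 2.6188)


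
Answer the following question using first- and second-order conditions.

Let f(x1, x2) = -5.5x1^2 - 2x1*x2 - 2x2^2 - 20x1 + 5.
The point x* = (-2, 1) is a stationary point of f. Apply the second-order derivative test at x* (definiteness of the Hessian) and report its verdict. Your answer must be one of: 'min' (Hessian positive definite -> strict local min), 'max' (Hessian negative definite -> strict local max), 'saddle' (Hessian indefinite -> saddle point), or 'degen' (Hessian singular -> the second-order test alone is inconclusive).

Compute the Hessian H = grad^2 f:
  H = [[-11, -2], [-2, -4]]
Verify stationarity: grad f(x*) = H x* + g = (0, 0).
Eigenvalues of H: -11.5311, -3.4689.
Both eigenvalues < 0, so H is negative definite -> x* is a strict local max.

max


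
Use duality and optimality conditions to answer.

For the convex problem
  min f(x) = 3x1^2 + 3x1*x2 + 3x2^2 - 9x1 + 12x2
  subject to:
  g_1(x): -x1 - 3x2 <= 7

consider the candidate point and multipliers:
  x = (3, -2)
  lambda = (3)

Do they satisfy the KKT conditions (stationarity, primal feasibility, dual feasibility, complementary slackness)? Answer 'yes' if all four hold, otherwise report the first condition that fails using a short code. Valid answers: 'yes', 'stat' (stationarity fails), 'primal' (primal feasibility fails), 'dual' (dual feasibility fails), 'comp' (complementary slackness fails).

Gradient of f: grad f(x) = Q x + c = (3, 9)
Constraint values g_i(x) = a_i^T x - b_i:
  g_1((3, -2)) = -4
Stationarity residual: grad f(x) + sum_i lambda_i a_i = (0, 0)
  -> stationarity OK
Primal feasibility (all g_i <= 0): OK
Dual feasibility (all lambda_i >= 0): OK
Complementary slackness (lambda_i * g_i(x) = 0 for all i): FAILS

Verdict: the first failing condition is complementary_slackness -> comp.

comp


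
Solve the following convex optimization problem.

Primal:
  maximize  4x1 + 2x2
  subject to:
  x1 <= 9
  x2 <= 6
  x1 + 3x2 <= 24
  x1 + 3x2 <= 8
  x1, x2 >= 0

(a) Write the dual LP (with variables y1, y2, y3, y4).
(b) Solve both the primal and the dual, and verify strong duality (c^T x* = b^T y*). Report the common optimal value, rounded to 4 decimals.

The standard primal-dual pair for 'max c^T x s.t. A x <= b, x >= 0' is:
  Dual:  min b^T y  s.t.  A^T y >= c,  y >= 0.

So the dual LP is:
  minimize  9y1 + 6y2 + 24y3 + 8y4
  subject to:
    y1 + y3 + y4 >= 4
    y2 + 3y3 + 3y4 >= 2
    y1, y2, y3, y4 >= 0

Solving the primal: x* = (8, 0).
  primal value c^T x* = 32.
Solving the dual: y* = (0, 0, 0, 4).
  dual value b^T y* = 32.
Strong duality: c^T x* = b^T y*. Confirmed.

32


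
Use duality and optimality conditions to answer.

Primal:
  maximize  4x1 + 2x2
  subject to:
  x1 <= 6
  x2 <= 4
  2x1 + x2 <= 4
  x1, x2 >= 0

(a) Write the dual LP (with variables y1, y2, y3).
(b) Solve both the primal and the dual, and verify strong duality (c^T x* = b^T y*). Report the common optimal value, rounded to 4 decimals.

The standard primal-dual pair for 'max c^T x s.t. A x <= b, x >= 0' is:
  Dual:  min b^T y  s.t.  A^T y >= c,  y >= 0.

So the dual LP is:
  minimize  6y1 + 4y2 + 4y3
  subject to:
    y1 + 2y3 >= 4
    y2 + y3 >= 2
    y1, y2, y3 >= 0

Solving the primal: x* = (2, 0).
  primal value c^T x* = 8.
Solving the dual: y* = (0, 0, 2).
  dual value b^T y* = 8.
Strong duality: c^T x* = b^T y*. Confirmed.

8


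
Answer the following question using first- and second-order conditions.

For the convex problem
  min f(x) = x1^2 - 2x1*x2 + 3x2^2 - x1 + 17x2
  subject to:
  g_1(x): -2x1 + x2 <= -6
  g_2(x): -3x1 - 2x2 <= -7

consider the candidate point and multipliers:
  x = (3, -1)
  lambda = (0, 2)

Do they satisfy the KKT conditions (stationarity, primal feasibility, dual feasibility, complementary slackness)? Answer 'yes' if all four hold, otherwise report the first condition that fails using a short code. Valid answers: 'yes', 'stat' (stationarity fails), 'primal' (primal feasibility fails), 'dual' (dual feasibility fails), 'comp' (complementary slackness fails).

Gradient of f: grad f(x) = Q x + c = (7, 5)
Constraint values g_i(x) = a_i^T x - b_i:
  g_1((3, -1)) = -1
  g_2((3, -1)) = 0
Stationarity residual: grad f(x) + sum_i lambda_i a_i = (1, 1)
  -> stationarity FAILS
Primal feasibility (all g_i <= 0): OK
Dual feasibility (all lambda_i >= 0): OK
Complementary slackness (lambda_i * g_i(x) = 0 for all i): OK

Verdict: the first failing condition is stationarity -> stat.

stat


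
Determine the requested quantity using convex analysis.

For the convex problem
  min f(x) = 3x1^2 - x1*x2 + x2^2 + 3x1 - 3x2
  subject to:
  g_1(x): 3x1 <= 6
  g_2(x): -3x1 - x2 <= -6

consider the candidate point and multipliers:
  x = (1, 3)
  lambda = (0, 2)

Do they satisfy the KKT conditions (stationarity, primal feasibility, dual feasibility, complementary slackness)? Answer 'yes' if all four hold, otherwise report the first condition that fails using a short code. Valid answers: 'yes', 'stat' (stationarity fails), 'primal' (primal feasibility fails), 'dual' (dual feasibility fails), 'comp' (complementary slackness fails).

Gradient of f: grad f(x) = Q x + c = (6, 2)
Constraint values g_i(x) = a_i^T x - b_i:
  g_1((1, 3)) = -3
  g_2((1, 3)) = 0
Stationarity residual: grad f(x) + sum_i lambda_i a_i = (0, 0)
  -> stationarity OK
Primal feasibility (all g_i <= 0): OK
Dual feasibility (all lambda_i >= 0): OK
Complementary slackness (lambda_i * g_i(x) = 0 for all i): OK

Verdict: yes, KKT holds.

yes


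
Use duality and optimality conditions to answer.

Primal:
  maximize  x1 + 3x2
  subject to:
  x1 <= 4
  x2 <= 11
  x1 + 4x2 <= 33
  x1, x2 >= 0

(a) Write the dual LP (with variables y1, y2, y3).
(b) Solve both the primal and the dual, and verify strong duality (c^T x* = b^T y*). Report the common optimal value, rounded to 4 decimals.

The standard primal-dual pair for 'max c^T x s.t. A x <= b, x >= 0' is:
  Dual:  min b^T y  s.t.  A^T y >= c,  y >= 0.

So the dual LP is:
  minimize  4y1 + 11y2 + 33y3
  subject to:
    y1 + y3 >= 1
    y2 + 4y3 >= 3
    y1, y2, y3 >= 0

Solving the primal: x* = (4, 7.25).
  primal value c^T x* = 25.75.
Solving the dual: y* = (0.25, 0, 0.75).
  dual value b^T y* = 25.75.
Strong duality: c^T x* = b^T y*. Confirmed.

25.75


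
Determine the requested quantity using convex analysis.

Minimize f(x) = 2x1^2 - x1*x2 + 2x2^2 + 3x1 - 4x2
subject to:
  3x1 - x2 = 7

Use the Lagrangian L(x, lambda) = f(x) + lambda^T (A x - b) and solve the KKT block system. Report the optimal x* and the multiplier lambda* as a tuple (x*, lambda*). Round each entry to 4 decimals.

Form the Lagrangian:
  L(x, lambda) = (1/2) x^T Q x + c^T x + lambda^T (A x - b)
Stationarity (grad_x L = 0): Q x + c + A^T lambda = 0.
Primal feasibility: A x = b.

This gives the KKT block system:
  [ Q   A^T ] [ x     ]   [-c ]
  [ A    0  ] [ lambda ] = [ b ]

Solving the linear system:
  x*      = (2.5294, 0.5882)
  lambda* = (-4.1765)
  f(x*)   = 17.2353

x* = (2.5294, 0.5882), lambda* = (-4.1765)


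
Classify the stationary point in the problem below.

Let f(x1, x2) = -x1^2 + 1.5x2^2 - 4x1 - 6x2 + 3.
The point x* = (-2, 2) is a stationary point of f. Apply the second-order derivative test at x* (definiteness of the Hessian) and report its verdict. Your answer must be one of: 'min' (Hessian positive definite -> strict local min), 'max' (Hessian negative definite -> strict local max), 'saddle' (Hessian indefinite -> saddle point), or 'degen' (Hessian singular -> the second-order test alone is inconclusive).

Compute the Hessian H = grad^2 f:
  H = [[-2, 0], [0, 3]]
Verify stationarity: grad f(x*) = H x* + g = (0, 0).
Eigenvalues of H: -2, 3.
Eigenvalues have mixed signs, so H is indefinite -> x* is a saddle point.

saddle


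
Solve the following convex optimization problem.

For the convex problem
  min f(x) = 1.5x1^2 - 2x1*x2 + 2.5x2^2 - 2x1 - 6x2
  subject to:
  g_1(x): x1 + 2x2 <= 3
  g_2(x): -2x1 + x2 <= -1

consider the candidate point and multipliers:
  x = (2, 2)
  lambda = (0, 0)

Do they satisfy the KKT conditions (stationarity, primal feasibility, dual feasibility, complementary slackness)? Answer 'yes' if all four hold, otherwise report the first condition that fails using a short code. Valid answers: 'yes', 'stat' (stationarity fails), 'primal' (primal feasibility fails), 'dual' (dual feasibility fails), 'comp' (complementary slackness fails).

Gradient of f: grad f(x) = Q x + c = (0, 0)
Constraint values g_i(x) = a_i^T x - b_i:
  g_1((2, 2)) = 3
  g_2((2, 2)) = -1
Stationarity residual: grad f(x) + sum_i lambda_i a_i = (0, 0)
  -> stationarity OK
Primal feasibility (all g_i <= 0): FAILS
Dual feasibility (all lambda_i >= 0): OK
Complementary slackness (lambda_i * g_i(x) = 0 for all i): OK

Verdict: the first failing condition is primal_feasibility -> primal.

primal


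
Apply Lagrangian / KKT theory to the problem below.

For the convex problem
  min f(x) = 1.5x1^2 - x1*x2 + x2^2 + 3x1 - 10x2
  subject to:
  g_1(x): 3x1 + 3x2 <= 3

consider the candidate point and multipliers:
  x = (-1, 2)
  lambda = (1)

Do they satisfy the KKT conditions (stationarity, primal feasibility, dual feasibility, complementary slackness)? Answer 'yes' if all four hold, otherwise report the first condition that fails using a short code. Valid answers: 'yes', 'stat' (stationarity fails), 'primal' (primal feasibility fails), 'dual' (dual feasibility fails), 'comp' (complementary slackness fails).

Gradient of f: grad f(x) = Q x + c = (-2, -5)
Constraint values g_i(x) = a_i^T x - b_i:
  g_1((-1, 2)) = 0
Stationarity residual: grad f(x) + sum_i lambda_i a_i = (1, -2)
  -> stationarity FAILS
Primal feasibility (all g_i <= 0): OK
Dual feasibility (all lambda_i >= 0): OK
Complementary slackness (lambda_i * g_i(x) = 0 for all i): OK

Verdict: the first failing condition is stationarity -> stat.

stat


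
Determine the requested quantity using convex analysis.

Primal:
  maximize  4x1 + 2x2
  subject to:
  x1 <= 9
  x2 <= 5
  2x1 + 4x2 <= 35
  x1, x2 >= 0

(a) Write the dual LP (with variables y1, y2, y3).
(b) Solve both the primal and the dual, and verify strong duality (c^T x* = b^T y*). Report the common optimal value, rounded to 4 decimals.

The standard primal-dual pair for 'max c^T x s.t. A x <= b, x >= 0' is:
  Dual:  min b^T y  s.t.  A^T y >= c,  y >= 0.

So the dual LP is:
  minimize  9y1 + 5y2 + 35y3
  subject to:
    y1 + 2y3 >= 4
    y2 + 4y3 >= 2
    y1, y2, y3 >= 0

Solving the primal: x* = (9, 4.25).
  primal value c^T x* = 44.5.
Solving the dual: y* = (3, 0, 0.5).
  dual value b^T y* = 44.5.
Strong duality: c^T x* = b^T y*. Confirmed.

44.5
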